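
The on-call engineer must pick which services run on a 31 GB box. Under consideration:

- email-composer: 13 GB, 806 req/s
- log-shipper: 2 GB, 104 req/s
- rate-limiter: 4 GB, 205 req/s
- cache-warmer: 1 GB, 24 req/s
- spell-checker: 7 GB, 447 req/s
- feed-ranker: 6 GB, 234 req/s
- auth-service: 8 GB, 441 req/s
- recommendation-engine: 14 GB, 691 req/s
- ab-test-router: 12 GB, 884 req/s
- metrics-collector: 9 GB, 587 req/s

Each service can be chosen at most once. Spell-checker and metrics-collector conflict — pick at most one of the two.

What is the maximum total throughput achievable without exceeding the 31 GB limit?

2016

Ranking by ratio (throughput/GB): ab-test-router 73.67, metrics-collector 65.22, spell-checker 63.86, email-composer 62.00.
Log-shipper + auth-service + ab-test-router + metrics-collector uses 31 of the 31 GB and totals 2016.
Every other selection either busts 31 GB or breaks a pairing rule or fails to beat 2016.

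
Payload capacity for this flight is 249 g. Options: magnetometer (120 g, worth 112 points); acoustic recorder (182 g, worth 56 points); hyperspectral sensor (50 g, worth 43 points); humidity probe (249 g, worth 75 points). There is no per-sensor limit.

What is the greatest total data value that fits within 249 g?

224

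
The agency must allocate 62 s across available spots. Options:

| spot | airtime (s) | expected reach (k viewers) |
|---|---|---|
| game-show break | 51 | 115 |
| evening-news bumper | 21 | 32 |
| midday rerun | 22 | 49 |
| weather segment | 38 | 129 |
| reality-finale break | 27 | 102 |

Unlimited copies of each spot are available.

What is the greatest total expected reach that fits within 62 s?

Taking 2×reality-finale break: 54 s used, 204 in expected reach.
That's the maximum — no swap from here does better than 204.

204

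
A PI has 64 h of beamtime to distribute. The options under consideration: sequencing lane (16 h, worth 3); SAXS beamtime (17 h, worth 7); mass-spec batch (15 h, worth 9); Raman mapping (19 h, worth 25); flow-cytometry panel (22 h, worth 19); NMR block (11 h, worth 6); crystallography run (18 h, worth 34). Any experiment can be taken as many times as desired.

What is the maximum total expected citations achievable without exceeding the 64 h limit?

102

Best packing: 3×crystallography run — 54 h, 102 total.
Nothing else within 64 h beats 102.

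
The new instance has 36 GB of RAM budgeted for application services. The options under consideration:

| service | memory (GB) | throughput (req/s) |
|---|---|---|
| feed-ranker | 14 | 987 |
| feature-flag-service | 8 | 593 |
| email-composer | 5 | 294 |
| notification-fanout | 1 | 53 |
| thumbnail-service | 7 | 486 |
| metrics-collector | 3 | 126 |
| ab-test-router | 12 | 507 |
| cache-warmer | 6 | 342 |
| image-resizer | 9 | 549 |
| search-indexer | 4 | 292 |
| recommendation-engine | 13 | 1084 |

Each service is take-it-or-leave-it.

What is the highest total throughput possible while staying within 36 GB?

By throughput per GB: recommendation-engine 83.38, feature-flag-service 74.12, search-indexer 73.00 lead.
Taking the top-ratio services first gives feature-flag-service + notification-fanout + thumbnail-service + metrics-collector + search-indexer + recommendation-engine for 2634 (36 GB).
Dropping thumbnail-service and metrics-collector and search-indexer frees 14 GB; slotting in feed-ranker (14 GB) lifts the total to 2717 at 36 GB.
The closest alternative, feed-ranker + feature-flag-service + recommendation-engine, reaches only 2664.

2717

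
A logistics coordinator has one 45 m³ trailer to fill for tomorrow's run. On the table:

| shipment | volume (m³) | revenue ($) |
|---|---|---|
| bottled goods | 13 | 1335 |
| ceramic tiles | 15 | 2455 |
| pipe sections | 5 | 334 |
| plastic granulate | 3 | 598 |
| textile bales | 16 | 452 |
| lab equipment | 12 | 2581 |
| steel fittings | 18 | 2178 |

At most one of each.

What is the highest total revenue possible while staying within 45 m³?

7214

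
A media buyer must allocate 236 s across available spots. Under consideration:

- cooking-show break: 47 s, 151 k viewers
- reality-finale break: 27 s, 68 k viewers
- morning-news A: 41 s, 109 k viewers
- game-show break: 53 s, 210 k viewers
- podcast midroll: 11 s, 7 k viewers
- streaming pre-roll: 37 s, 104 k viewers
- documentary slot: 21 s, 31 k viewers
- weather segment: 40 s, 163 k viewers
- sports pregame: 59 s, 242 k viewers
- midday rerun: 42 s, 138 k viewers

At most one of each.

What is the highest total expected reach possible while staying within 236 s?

Filling by ratio: game-show break + streaming pre-roll + weather segment + sports pregame + midday rerun for 857, with 5 s left unused.
Dropping midday rerun frees 42 s; slotting in cooking-show break (47 s) lifts the total to 870 at 236 s.
Next best is morning-news A + game-show break + weather segment + sports pregame + midday rerun at 862 (235 s) — short by 8.

870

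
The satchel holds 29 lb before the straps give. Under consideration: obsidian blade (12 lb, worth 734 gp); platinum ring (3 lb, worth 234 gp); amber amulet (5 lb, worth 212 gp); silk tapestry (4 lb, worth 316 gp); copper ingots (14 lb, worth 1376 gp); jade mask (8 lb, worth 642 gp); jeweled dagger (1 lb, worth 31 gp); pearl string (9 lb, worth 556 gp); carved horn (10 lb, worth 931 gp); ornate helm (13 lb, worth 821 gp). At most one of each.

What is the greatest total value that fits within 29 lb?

2654

Density check — copper ingots 98.29, carved horn 93.10, jade mask 80.25, silk tapestry 79.00 are the best per lb.
The ratio ordering already packs tightly: silk tapestry + copper ingots + jeweled dagger + carved horn, 29 lb, 2654.
Next best is silk tapestry + copper ingots + carved horn at 2623 (28 lb) — short by 31.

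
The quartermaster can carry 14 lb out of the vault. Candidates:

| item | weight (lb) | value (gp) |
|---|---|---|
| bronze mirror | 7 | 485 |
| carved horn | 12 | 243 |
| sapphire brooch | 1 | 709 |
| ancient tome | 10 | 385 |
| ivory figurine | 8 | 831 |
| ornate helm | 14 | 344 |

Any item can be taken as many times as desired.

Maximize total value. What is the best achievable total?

9926

The ratio ordering already packs tightly: 14×sapphire brooch, 14 lb, 9926.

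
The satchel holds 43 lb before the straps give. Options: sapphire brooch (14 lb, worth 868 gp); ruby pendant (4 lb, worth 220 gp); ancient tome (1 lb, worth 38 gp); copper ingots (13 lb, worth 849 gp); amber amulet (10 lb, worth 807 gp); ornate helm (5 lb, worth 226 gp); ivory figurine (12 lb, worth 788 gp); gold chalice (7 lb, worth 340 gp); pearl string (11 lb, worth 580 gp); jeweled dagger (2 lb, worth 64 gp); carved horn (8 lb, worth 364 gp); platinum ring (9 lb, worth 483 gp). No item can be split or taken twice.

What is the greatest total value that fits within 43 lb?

Density check — amber amulet 80.70, ivory figurine 65.67, copper ingots 65.31 are the best per lb.
Taking the top-ratio items first gives ruby pendant + ancient tome + copper ingots + amber amulet + ivory figurine + jeweled dagger for 2766 (42 lb).
Dropping ruby pendant and jeweled dagger frees 6 lb; slotting in gold chalice (7 lb) lifts the total to 2822 at 43 lb.
That's the maximum — no swap from here does better than 2822.

2822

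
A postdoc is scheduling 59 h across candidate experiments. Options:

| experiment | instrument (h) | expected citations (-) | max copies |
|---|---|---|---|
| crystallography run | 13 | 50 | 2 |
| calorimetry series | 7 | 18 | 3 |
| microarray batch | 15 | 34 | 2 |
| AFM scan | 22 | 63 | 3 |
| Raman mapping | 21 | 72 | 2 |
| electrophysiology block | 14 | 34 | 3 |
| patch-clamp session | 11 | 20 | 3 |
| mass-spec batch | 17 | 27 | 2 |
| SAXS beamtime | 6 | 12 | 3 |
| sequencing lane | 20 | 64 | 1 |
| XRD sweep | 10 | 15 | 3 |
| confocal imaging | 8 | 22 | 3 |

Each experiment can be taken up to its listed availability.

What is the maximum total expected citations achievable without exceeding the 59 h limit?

196

The ratio heuristic lands on 2×crystallography run + Raman mapping + confocal imaging (194) but leaves 4 h idle.
The 8 h tied up in confocal imaging is better spent on 2×SAXS beamtime — total rises to 196 (59 h).
No other feasible combination exceeds 196.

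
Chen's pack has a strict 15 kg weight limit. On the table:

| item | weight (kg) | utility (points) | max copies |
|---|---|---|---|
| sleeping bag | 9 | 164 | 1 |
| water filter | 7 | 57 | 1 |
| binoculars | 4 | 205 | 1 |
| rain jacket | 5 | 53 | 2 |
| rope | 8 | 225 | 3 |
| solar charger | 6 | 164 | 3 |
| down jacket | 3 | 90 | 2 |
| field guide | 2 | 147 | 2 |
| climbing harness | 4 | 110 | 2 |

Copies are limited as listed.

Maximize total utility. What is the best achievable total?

699

A density-first pass picks binoculars + 2×down jacket + 2×field guide — 679 at 14 kg.
The 3 kg tied up in down jacket is better spent on climbing harness — total rises to 699 (15 kg).
Every other selection either busts 15 kg or exceeds an availability limit or fails to beat 699.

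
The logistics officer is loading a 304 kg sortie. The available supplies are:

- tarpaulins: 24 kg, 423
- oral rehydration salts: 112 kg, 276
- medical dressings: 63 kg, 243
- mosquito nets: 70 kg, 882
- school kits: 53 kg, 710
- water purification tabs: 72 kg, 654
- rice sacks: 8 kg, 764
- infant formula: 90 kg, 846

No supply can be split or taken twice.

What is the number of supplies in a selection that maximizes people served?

5

Optimal total is 3856.
For example mosquito nets + school kits + water purification tabs + rice sacks + infant formula achieves it, using 293 kg.
All optima have 5 supplies.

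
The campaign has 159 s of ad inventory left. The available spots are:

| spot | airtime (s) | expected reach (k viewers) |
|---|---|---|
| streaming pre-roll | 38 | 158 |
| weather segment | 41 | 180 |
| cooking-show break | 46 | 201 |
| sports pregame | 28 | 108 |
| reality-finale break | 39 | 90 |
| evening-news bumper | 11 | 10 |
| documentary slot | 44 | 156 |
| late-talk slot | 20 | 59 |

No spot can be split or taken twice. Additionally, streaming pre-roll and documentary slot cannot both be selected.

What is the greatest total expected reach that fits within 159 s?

647

Taking streaming pre-roll + weather segment + cooking-show break + sports pregame: 153 s used, 647 in expected reach.
The closest alternative, weather segment + cooking-show break + sports pregame + documentary slot, reaches only 645.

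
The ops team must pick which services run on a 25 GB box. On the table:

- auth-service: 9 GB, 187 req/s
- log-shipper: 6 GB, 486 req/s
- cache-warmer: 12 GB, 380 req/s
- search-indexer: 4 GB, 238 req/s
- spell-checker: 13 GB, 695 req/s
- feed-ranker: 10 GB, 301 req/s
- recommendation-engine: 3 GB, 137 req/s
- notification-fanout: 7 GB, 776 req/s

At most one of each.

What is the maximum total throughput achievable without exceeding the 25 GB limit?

1709

Taking the top-ratio services first gives log-shipper + search-indexer + recommendation-engine + notification-fanout for 1637 (20 GB).
The 9 GB tied up in log-shipper and recommendation-engine is better spent on spell-checker — total rises to 1709 (24 GB).
The closest alternative, log-shipper + cache-warmer + notification-fanout, reaches only 1642.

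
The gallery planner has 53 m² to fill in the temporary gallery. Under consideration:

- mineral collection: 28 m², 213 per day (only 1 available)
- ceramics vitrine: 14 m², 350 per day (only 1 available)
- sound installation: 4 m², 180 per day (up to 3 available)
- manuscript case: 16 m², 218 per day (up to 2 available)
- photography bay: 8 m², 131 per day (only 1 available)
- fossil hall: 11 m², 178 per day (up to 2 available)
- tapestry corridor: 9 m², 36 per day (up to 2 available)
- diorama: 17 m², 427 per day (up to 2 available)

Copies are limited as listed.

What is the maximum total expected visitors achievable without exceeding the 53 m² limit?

Filling by ratio: 3×sound installation + 2×diorama for 1394, with 7 m² left unused.
Replace diorama with ceramics vitrine + photography bay: the trade gains 54 net, giving 1448 at 51 m².
That's the maximum — no swap from here does better than 1448.

1448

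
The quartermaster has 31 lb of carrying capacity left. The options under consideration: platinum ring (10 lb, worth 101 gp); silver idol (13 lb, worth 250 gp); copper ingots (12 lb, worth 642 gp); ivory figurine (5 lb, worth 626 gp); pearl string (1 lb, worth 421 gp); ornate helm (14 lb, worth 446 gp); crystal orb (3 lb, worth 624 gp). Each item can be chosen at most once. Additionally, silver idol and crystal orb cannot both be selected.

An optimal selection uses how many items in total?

Optimal total is 2414.
For example platinum ring + copper ingots + ivory figurine + pearl string + crystal orb achieves it, using 31 lb.
Every optimal selection uses 5 items.

5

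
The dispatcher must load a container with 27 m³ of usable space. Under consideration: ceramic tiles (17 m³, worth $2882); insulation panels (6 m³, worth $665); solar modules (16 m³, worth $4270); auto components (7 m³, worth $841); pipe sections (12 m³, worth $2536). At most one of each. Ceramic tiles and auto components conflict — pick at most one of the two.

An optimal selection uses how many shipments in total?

2

Best achievable revenue is 5111.
One optimal bundle: solar modules + auto components (23 m³).
Every optimal selection uses 2 shipments.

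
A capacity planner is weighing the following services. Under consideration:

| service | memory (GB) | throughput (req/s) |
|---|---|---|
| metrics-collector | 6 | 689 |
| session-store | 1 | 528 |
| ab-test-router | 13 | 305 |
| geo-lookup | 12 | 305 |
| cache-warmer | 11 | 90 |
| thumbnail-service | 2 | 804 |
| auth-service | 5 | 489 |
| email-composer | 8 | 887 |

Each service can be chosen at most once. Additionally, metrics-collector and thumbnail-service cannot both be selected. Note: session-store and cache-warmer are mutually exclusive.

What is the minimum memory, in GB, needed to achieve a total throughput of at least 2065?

Minimise GB subject to total throughput ≥ 2065.
Taking session-store + thumbnail-service + email-composer gives 2219 (≥ 2065) for 11 GB.
No combination under 11 GB hits 2065.

11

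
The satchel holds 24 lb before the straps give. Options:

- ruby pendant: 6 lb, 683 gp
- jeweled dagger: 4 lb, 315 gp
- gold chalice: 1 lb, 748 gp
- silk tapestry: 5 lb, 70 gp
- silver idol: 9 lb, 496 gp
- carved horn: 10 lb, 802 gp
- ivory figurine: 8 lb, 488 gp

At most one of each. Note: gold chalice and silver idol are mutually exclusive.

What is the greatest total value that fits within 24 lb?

Taking ruby pendant + jeweled dagger + gold chalice + carved horn: 21 lb used, 2548 in value.

2548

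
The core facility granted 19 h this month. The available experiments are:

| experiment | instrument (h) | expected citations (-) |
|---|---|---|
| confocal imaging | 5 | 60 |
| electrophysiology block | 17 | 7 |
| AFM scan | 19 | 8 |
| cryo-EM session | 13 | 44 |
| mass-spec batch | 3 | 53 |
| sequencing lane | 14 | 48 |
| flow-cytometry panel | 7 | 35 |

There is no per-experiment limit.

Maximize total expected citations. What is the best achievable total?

Density check — mass-spec batch 17.67, confocal imaging 12.00, flow-cytometry panel 5.00 are the best per h.
The ratio ordering already packs tightly: 6×mass-spec batch, 18 h, 318.
The spare 1 h is too small for any remaining experiment, and no exchange beats 318.

318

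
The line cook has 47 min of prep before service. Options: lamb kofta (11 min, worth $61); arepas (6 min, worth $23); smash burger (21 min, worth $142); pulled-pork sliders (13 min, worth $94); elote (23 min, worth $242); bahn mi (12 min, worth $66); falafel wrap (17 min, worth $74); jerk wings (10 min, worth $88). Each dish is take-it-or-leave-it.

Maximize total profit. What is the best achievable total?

424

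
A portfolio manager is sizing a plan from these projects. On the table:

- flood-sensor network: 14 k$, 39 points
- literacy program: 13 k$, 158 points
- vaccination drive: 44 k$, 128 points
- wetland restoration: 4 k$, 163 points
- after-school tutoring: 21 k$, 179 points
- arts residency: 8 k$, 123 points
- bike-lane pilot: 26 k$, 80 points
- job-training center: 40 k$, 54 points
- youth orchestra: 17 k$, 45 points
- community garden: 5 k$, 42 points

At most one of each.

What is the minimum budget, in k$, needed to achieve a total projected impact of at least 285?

Need the lightest bundle worth ≥ 285.
wetland restoration + arts residency: 286 projected impact at 12 k$.
Below 12 k$ the best achievable stays under 285.

12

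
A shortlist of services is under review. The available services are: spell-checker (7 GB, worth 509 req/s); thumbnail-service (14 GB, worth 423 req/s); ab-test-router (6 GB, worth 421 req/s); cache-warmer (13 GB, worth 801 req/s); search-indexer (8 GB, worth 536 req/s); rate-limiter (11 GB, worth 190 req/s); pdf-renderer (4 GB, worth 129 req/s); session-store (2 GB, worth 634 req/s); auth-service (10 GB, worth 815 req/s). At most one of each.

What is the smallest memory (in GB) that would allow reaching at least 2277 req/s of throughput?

Minimise GB subject to total throughput ≥ 2277.
spell-checker + ab-test-router + session-store + auth-service reaches 2379 using 25 GB.
Below 25 GB the best achievable stays under 2277.

25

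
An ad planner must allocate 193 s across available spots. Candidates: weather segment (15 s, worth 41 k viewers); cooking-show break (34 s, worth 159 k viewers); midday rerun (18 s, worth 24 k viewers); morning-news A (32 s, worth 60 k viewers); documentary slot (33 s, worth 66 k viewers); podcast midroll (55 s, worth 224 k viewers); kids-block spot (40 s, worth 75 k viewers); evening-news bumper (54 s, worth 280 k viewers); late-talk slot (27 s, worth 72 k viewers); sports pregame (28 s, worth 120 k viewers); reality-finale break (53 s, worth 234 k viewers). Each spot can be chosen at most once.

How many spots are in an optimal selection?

4

The maximum expected reach within 193 s is 858.
podcast midroll + evening-news bumper + sports pregame + reality-finale break hits 858 at 190 s.
Any selection reaching 858 contains exactly 4 spots.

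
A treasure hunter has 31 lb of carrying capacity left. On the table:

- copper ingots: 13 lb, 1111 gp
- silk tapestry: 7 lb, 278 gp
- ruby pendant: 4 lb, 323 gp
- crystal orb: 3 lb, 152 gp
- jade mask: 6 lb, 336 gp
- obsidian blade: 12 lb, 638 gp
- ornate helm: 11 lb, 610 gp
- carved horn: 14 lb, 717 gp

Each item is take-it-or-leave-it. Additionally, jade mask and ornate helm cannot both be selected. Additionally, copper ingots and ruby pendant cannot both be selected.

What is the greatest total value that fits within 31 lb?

Taking copper ingots + jade mask + obsidian blade: 31 lb used, 2085 in value.

2085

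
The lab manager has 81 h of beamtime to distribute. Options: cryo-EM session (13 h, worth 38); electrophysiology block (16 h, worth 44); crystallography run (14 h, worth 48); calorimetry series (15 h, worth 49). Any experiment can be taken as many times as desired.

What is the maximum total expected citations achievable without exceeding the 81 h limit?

258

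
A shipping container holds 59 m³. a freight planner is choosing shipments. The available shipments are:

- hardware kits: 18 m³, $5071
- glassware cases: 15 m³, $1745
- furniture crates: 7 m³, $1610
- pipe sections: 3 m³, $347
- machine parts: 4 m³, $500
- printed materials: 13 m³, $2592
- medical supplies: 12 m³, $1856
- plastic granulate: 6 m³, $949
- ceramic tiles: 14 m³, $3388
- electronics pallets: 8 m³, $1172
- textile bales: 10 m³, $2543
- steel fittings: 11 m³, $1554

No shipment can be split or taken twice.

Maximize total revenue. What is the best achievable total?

14094

Greedy by ratio would take hardware kits + furniture crates + machine parts + plastic granulate + ceramic tiles + textile bales: 59 m³ used, total 14061.
Dropping furniture crates and plastic granulate frees 13 m³; slotting in printed materials (13 m³) lifts the total to 14094 at 59 m³.
Next best is hardware kits + furniture crates + machine parts + plastic granulate + ceramic tiles + textile bales at 14061 (59 m³) — short by 33.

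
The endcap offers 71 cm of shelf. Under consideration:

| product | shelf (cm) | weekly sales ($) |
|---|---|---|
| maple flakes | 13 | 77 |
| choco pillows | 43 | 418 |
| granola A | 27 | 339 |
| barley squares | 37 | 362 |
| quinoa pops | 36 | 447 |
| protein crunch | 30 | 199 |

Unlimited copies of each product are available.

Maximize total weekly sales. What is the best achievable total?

By weekly sales per cm: granola A 12.56, quinoa pops 12.42, barley squares 9.78 lead.
Filling by ratio: maple flakes + 2×granola A for 755, with 4 cm left unused.
The 40 cm tied up in maple flakes and granola A is better spent on quinoa pops — total rises to 786 (63 cm).

786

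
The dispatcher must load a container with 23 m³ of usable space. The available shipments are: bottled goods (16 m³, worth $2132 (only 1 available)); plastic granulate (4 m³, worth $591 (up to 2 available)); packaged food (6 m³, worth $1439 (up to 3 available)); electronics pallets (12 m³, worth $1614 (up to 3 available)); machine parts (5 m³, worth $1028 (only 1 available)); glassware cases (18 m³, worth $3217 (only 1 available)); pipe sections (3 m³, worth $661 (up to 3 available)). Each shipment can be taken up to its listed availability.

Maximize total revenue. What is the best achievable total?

Greedy by ratio would take 3×packaged food + pipe sections: 21 m³ used, total 4978.
Dropping pipe sections frees 3 m³; slotting in machine parts (5 m³) lifts the total to 5345 at 23 m³.
Every other selection either busts 23 m³ or exceeds an availability limit or fails to beat 5345.

5345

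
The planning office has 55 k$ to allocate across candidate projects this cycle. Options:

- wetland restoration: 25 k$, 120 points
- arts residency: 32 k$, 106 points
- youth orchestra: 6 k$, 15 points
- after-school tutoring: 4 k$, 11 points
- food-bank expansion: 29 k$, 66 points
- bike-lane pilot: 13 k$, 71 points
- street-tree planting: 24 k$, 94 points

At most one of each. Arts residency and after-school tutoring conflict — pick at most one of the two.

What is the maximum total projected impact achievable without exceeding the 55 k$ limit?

Greedy by ratio would take wetland restoration + youth orchestra + after-school tutoring + bike-lane pilot: 48 k$ used, total 217.
Replace after-school tutoring and bike-lane pilot with street-tree planting: the trade gains 12 net, giving 229 at 55 k$.
Nothing else feasible within 55 k$ beats 229.

229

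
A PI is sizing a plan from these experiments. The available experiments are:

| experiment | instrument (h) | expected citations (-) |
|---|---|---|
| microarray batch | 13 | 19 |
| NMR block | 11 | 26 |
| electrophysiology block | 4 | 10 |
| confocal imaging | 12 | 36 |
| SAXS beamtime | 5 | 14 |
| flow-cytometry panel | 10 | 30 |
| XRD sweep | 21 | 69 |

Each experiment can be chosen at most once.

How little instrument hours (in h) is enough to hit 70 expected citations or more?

Need the lightest bundle worth ≥ 70.
Taking electrophysiology block + XRD sweep gives 79 (≥ 70) for 25 h.
No combination under 25 h hits 70.

25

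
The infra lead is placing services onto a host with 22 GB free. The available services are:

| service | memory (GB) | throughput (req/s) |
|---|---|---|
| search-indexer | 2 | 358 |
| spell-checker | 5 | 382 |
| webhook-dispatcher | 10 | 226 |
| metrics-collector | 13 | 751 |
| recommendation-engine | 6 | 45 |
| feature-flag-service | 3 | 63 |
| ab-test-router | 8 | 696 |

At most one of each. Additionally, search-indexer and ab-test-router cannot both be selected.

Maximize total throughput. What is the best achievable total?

Search-indexer + spell-checker + metrics-collector uses 20 of the 22 GB and totals 1491.
Runner-up metrics-collector + ab-test-router tops out at 1447.

1491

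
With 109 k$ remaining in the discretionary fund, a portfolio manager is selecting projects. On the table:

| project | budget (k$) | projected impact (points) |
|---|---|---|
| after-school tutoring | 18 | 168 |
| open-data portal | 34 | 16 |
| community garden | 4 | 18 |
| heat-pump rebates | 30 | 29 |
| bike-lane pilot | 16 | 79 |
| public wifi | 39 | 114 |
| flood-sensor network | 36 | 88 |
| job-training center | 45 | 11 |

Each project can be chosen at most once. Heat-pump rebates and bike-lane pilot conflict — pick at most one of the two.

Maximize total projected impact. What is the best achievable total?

Ranking by ratio (projected impact/k$): after-school tutoring 9.33, bike-lane pilot 4.94, community garden 4.50.
After-school tutoring + bike-lane pilot + public wifi + flood-sensor network uses 109 of the 109 k$ and totals 449.
That's the maximum — no feasible swap from here does better than 449.

449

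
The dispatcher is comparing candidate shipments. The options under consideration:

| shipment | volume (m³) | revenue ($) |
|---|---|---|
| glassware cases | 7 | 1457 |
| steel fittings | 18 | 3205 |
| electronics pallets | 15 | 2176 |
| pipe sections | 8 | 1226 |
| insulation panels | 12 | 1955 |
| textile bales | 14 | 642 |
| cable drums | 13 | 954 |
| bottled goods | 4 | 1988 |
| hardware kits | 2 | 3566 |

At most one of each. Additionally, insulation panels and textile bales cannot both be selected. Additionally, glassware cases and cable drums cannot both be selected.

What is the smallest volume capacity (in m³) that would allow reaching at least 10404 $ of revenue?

Minimise m³ subject to total revenue ≥ 10404.
glassware cases + electronics pallets + pipe sections + bottled goods + hardware kits: 10413 revenue at 36 m³.
Any bundle with less than 36 m³ falls short of 10404.

36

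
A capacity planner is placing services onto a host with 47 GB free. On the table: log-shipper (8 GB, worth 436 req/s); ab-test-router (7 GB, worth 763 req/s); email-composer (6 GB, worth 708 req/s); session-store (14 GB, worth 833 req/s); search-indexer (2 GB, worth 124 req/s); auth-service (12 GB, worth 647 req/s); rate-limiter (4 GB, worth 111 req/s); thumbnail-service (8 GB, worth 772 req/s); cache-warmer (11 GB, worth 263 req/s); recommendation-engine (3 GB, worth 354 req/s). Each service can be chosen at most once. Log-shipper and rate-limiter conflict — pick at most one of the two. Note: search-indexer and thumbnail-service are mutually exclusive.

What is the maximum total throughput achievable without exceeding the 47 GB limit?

Log-shipper + ab-test-router + email-composer + session-store + thumbnail-service + recommendation-engine uses 46 of the 47 GB and totals 3866.
Runner-up ab-test-router + email-composer + session-store + auth-service + thumbnail-service tops out at 3723.

3866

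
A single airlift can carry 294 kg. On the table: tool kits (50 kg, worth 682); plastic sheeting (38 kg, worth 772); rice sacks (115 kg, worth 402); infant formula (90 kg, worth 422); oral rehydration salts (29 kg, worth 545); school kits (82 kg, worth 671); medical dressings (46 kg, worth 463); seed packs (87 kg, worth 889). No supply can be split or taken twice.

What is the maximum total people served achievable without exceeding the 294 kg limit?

A density-first pass picks tool kits + plastic sheeting + oral rehydration salts + medical dressings + seed packs — 3351 at 250 kg.
Replace medical dressings with school kits: the trade gains 208 net, giving 3559 at 286 kg.
Nothing else within 294 kg beats 3559.

3559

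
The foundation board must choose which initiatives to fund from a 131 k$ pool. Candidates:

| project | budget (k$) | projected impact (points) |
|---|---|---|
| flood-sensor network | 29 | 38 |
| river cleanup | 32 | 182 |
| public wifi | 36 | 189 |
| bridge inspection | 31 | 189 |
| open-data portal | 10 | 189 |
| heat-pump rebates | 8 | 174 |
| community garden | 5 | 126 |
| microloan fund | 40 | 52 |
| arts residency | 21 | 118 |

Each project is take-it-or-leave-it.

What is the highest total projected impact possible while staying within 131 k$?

1049

Greedy by ratio would take river cleanup + bridge inspection + open-data portal + heat-pump rebates + community garden + arts residency: 107 k$ used, total 978.
Replace arts residency with public wifi: the trade gains 71 net, giving 1049 at 122 k$.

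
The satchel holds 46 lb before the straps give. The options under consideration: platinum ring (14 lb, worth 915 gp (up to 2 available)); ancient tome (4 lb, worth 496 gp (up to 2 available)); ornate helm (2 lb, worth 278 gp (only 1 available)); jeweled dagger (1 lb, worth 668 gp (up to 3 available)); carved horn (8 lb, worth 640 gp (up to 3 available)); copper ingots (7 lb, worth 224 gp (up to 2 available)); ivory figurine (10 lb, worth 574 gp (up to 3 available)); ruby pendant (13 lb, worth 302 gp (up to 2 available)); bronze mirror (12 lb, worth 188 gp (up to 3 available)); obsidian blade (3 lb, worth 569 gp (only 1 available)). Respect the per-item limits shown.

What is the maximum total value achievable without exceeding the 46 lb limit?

6038

Ranking by ratio (value/lb): jeweled dagger 668.00, obsidian blade 189.67, ornate helm 139.00, ancient tome 124.00.
The ratio heuristic lands on 2×ancient tome + ornate helm + 3×jeweled dagger + 3×carved horn + obsidian blade (5763) but leaves 6 lb idle.
Replace carved horn with platinum ring: the trade gains 275 net, giving 6038 at 46 lb.
No other feasible combination exceeds 6038.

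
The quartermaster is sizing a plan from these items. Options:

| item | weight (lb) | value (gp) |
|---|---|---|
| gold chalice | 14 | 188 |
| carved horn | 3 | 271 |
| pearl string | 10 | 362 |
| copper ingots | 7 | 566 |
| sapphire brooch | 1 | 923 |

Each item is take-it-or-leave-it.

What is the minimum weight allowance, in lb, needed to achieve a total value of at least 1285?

8

Need the lightest bundle worth ≥ 1285.
copper ingots + sapphire brooch reaches 1489 using 8 lb.
No combination under 8 lb hits 1285.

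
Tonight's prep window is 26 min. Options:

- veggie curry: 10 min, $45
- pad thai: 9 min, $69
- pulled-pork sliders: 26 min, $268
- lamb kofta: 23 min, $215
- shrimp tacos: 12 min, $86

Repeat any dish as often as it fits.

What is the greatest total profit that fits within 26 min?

Density check — pulled-pork sliders 10.31, lamb kofta 9.35, pad thai 7.67 are the best per min.
Pulled-pork sliders uses 26 of the 26 min and totals 268.
Nothing else within 26 min beats 268.

268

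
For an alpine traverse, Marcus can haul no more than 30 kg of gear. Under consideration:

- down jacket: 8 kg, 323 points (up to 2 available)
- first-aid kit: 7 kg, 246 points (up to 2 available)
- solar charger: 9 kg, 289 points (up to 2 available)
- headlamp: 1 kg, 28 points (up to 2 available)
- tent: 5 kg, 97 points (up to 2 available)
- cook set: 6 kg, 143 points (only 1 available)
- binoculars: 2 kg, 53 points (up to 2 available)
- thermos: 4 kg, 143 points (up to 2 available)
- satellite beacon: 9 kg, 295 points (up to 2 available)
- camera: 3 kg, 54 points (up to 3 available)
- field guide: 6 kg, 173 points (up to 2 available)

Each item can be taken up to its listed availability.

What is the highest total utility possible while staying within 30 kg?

1138

A density-first pass picks 2×down jacket + 2×thermos + field guide — 1105 at 30 kg.
Dropping 2×thermos and field guide frees 14 kg; slotting in 2×first-aid kit (14 kg) lifts the total to 1138 at 30 kg.
Every other selection either busts 30 kg or exceeds an availability limit or fails to beat 1138.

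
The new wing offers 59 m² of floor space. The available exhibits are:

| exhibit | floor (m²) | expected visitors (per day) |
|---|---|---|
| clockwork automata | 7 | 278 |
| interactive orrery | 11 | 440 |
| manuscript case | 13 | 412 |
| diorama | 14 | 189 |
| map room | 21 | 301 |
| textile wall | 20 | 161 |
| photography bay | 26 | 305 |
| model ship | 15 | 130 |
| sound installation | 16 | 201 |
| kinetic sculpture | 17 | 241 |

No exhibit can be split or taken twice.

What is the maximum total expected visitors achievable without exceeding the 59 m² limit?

By expected visitors per m²: interactive orrery 40.00, clockwork automata 39.71, manuscript case 31.69, map room 14.33 lead.
The ratio heuristic lands on clockwork automata + interactive orrery + manuscript case + map room (1431) but leaves 7 m² idle.
Dropping map room frees 21 m²; slotting in photography bay (26 m²) lifts the total to 1435 at 57 m².
Every other selection either busts 59 m² or fails to beat 1435.

1435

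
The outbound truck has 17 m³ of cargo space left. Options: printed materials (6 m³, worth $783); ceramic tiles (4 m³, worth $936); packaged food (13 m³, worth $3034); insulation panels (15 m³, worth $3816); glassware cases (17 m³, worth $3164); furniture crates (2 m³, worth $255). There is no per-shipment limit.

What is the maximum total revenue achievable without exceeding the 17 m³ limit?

4071

Best packing: insulation panels + furniture crates — 17 m³, 4071 total.
That's the maximum — no swap from here does better than 4071.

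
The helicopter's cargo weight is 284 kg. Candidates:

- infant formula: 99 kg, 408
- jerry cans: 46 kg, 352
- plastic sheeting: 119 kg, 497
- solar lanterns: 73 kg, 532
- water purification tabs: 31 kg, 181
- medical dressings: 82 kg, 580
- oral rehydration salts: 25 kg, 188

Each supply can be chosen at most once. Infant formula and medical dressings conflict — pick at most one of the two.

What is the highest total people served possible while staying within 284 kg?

1833

The ratio ordering already packs tightly: jerry cans + solar lanterns + water purification tabs + medical dressings + oral rehydration salts, 257 kg, 1833.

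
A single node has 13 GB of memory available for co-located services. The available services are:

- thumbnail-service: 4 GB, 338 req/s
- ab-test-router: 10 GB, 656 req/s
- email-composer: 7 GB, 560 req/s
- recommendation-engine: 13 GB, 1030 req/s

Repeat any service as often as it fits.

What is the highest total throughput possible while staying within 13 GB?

1030

Filling by ratio: 3×thumbnail-service for 1014, with 1 GB left unused.
Dropping 3×thumbnail-service frees 12 GB; slotting in recommendation-engine (13 GB) lifts the total to 1030 at 13 GB.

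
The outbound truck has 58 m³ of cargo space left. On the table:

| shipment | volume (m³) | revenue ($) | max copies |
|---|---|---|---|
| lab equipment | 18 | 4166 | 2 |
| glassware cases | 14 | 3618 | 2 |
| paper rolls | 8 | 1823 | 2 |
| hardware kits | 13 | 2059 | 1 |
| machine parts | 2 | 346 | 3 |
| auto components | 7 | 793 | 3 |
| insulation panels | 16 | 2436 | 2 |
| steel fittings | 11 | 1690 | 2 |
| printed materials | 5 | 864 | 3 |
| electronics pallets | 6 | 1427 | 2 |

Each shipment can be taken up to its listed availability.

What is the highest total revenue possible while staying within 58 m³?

Best packing: lab equipment + 2×glassware cases + 2×electronics pallets — 58 m³, 14256 total.

14256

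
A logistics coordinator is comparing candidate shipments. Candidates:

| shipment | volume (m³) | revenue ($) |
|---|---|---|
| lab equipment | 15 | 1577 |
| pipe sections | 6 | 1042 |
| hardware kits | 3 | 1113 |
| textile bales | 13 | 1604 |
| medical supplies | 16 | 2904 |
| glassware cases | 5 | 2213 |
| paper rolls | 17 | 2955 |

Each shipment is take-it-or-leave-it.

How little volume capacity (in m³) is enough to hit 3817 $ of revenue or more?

14

Minimise m³ subject to total revenue ≥ 3817.
pipe sections + hardware kits + glassware cases: 4368 revenue at 14 m³.
Below 14 m³ the best achievable stays under 3817.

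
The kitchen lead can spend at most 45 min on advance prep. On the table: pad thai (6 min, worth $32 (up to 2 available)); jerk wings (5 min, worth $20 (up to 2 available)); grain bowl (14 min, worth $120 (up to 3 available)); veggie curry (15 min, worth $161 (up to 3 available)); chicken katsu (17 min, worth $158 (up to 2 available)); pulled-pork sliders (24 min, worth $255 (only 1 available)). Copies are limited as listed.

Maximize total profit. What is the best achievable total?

483

The ratio ordering already packs tightly: 3×veggie curry, 45 min, 483.
No other feasible combination exceeds 483.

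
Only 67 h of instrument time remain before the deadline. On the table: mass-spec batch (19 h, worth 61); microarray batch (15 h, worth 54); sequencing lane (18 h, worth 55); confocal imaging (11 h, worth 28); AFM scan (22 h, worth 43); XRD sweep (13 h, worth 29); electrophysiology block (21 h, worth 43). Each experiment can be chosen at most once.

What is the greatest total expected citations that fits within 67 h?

199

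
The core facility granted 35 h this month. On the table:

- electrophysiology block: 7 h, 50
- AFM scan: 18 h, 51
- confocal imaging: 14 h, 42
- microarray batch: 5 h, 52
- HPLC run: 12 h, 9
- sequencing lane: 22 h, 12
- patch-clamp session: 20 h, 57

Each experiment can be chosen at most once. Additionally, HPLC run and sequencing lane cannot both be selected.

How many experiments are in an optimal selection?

3

The maximum expected citations within 35 h is 159.
electrophysiology block + microarray batch + patch-clamp session hits 159 at 32 h.
Every optimal selection uses 3 experiments.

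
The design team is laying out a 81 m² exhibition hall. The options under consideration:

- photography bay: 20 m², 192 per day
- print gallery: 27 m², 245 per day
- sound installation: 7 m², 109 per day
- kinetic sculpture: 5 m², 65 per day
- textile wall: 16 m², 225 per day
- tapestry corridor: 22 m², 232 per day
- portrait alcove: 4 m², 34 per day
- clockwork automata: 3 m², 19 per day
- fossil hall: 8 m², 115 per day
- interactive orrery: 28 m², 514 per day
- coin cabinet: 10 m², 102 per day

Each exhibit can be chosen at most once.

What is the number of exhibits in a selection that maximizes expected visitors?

5

The maximum expected visitors within 81 m² is 1195.
sound installation + textile wall + tapestry corridor + fossil hall + interactive orrery hits 1195 at 81 m².
Every optimal selection uses 5 exhibits.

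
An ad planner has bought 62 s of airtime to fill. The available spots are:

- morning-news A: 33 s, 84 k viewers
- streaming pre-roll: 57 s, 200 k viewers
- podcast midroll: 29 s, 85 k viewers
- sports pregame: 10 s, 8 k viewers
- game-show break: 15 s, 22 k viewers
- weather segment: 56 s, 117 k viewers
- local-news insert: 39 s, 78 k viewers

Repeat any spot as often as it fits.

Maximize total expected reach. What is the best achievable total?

The ratio ordering already packs tightly: streaming pre-roll, 57 s, 200.

200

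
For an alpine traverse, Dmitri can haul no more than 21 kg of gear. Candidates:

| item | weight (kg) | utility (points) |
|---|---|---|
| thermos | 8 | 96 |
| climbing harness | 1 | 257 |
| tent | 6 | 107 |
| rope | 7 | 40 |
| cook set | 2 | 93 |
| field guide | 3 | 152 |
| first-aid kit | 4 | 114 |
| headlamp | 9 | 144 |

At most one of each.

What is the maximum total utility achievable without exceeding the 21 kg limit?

By utility per kg: climbing harness 257.00, field guide 50.67, cook set 46.50, first-aid kit 28.50 lead.
A density-first pass picks climbing harness + tent + cook set + field guide + first-aid kit — 723 at 16 kg.
The 6 kg tied up in tent is better spent on headlamp — total rises to 760 (19 kg).
No other feasible combination exceeds 760.

760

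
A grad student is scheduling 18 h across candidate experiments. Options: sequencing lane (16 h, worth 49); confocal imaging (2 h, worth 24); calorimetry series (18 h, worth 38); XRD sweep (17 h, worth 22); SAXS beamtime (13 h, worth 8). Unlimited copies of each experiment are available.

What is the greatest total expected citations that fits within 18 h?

By expected citations per h: confocal imaging 12.00, sequencing lane 3.06, calorimetry series 2.11, XRD sweep 1.29 lead.
Taking 9×confocal imaging: 18 h used, 216 in expected citations.

216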